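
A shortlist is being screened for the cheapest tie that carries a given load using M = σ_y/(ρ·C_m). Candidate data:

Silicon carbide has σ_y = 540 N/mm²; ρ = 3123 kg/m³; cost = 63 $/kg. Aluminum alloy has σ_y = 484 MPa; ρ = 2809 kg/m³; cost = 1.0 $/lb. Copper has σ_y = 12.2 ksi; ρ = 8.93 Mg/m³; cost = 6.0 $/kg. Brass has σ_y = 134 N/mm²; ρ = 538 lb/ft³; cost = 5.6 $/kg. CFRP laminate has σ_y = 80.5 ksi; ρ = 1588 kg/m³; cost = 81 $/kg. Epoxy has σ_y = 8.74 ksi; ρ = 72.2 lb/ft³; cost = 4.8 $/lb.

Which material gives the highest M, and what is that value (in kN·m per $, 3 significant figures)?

aluminum alloy, M = 78.2 kN·m per $

Convert each candidate to consistent units, then evaluate M:
  silicon carbide: σ_y = 540.0 MPa, ρ = 3123 kg/m³, cost = 63.00 $/kg
  aluminum alloy: σ_y = 484.0 MPa, ρ = 2809 kg/m³, cost = 2.205 $/kg
  copper: σ_y = 84.12 MPa, ρ = 8930 kg/m³, cost = 6.000 $/kg
  brass: σ_y = 134.0 MPa, ρ = 8618 kg/m³, cost = 5.600 $/kg
  CFRP laminate: σ_y = 555.0 MPa, ρ = 1588 kg/m³, cost = 81.00 $/kg
  epoxy: σ_y = 60.26 MPa, ρ = 1157 kg/m³, cost = 10.58 $/kg
  aluminum alloy: M = 78.2 kN·m per $
  epoxy: M = 4.92 kN·m per $
  CFRP laminate: M = 4.31 kN·m per $
  brass: M = 2.78 kN·m per $
  silicon carbide: M = 2.74 kN·m per $
  copper: M = 1.57 kN·m per $
The maximum is for aluminum alloy.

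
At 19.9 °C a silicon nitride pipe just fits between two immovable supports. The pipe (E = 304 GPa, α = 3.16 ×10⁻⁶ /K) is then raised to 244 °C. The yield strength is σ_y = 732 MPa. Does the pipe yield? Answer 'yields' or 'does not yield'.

ΔT = 224.1 K. Constrained thermal stress σ = E·α·ΔT = 304.0×10³ MPa × 3.16×10⁻⁶ × 224.1 = 215 MPa (compressive).
Compare to σ_y = 732 MPa: σ < σ_y, so it does not yield.

does not yield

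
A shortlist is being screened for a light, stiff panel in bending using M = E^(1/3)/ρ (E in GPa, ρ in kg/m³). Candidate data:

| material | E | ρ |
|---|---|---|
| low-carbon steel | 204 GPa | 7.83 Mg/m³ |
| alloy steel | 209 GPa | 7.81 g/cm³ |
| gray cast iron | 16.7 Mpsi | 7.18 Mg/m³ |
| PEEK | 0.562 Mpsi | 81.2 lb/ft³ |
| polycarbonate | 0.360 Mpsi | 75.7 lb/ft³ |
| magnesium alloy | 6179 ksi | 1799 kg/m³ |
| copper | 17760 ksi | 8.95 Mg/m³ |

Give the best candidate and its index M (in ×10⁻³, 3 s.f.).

magnesium alloy, M = 1.94×10⁻³

Putting every candidate on a common basis:
  low-carbon steel: E = 204.0 GPa, ρ = 7830 kg/m³
  alloy steel: E = 209.0 GPa, ρ = 7810 kg/m³
  gray cast iron: E = 115.1 GPa, ρ = 7180 kg/m³
  PEEK: E = 3.875 GPa, ρ = 1301 kg/m³
  polycarbonate: E = 2.482 GPa, ρ = 1213 kg/m³
  magnesium alloy: E = 42.60 GPa, ρ = 1799 kg/m³
  copper: E = 122.5 GPa, ρ = 8950 kg/m³
  magnesium alloy: M = 1.94×10⁻³
  PEEK: M = 1.21×10⁻³
  polycarbonate: M = 1.12×10⁻³
  alloy steel: M = 0.760×10⁻³
  low-carbon steel: M = 0.752×10⁻³
  gray cast iron: M = 0.678×10⁻³
  copper: M = 0.555×10⁻³
Magnesium alloy has the largest M.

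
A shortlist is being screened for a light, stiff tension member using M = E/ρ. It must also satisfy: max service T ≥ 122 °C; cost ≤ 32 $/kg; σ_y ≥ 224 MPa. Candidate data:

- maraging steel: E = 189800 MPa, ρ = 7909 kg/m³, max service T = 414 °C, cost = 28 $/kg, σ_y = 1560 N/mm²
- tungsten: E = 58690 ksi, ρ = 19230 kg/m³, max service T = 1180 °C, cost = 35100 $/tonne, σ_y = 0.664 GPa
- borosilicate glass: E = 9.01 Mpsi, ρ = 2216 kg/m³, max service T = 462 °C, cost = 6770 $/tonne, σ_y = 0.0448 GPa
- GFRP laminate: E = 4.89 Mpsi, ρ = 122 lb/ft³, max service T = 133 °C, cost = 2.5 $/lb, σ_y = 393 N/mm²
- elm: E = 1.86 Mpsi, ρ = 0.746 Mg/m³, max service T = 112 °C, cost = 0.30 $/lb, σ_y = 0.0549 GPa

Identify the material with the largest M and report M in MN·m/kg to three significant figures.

maraging steel, M = 24.0 MN·m/kg

Screen on constraints: max service T ≥ 122 °C; cost ≤ 32 $/kg; σ_y ≥ 224 MPa. Survivors: maraging steel, GFRP laminate.
Convert each candidate to consistent units, then evaluate M:
  maraging steel: E = 189.8 GPa, ρ = 7909 kg/m³
  GFRP laminate: E = 33.72 GPa, ρ = 1954 kg/m³
  maraging steel: M = 24.0 MN·m/kg
  GFRP laminate: M = 17.3 MN·m/kg
Highest index: maraging steel.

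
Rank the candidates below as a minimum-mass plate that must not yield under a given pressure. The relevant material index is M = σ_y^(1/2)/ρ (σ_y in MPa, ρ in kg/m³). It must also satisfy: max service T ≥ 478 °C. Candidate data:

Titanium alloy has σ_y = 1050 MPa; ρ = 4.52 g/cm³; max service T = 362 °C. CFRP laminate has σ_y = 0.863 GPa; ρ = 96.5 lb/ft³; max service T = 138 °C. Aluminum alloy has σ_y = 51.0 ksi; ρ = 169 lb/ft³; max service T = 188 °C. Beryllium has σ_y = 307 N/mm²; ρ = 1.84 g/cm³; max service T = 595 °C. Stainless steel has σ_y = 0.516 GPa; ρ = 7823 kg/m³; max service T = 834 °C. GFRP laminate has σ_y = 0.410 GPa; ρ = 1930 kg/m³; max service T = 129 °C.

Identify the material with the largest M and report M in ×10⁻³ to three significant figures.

Screen on constraints: max service T ≥ 478 °C. Survivors: beryllium, stainless steel.
In SI units:
  beryllium: σ_y = 307.0 MPa, ρ = 1840 kg/m³
  stainless steel: σ_y = 516.0 MPa, ρ = 7823 kg/m³
  beryllium: M = 9.52×10⁻³
  stainless steel: M = 2.90×10⁻³
Highest index: beryllium.

beryllium, M = 9.52×10⁻³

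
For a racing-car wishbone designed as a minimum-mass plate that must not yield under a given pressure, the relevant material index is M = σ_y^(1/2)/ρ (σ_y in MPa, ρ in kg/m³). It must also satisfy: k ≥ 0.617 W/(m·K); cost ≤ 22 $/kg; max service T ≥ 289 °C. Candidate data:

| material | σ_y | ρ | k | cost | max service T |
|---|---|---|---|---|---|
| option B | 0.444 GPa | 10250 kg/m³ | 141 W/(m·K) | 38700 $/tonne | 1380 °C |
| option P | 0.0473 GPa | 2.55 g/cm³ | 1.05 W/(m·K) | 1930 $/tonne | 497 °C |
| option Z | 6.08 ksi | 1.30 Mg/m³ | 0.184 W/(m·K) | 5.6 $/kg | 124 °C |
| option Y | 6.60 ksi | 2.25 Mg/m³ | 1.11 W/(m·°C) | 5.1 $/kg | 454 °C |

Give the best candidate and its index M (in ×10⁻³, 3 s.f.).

option Y, M = 3.00×10⁻³

Screen on constraints: k ≥ 0.617 W/(m·K); cost ≤ 22 $/kg; max service T ≥ 289 °C. Survivors: option P, option Y.
In SI units:
  option P: σ_y = 47.30 MPa, ρ = 2550 kg/m³
  option Y: σ_y = 45.51 MPa, ρ = 2250 kg/m³
  option Y: M = 3.00×10⁻³
  option P: M = 2.70×10⁻³
Option Y has the largest M.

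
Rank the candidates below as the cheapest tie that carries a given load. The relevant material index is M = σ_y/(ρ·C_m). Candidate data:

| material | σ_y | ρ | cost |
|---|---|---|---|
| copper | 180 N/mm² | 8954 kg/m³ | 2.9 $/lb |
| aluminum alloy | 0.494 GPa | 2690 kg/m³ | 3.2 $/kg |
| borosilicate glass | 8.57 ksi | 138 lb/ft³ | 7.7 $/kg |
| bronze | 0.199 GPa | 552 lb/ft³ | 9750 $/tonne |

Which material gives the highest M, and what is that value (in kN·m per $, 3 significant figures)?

aluminum alloy, M = 57.4 kN·m per $

Putting every candidate on a common basis:
  copper: σ_y = 180.0 MPa, ρ = 8954 kg/m³, cost = 6.393 $/kg
  aluminum alloy: σ_y = 494.0 MPa, ρ = 2690 kg/m³, cost = 3.200 $/kg
  borosilicate glass: σ_y = 59.09 MPa, ρ = 2211 kg/m³, cost = 7.700 $/kg
  bronze: σ_y = 199.0 MPa, ρ = 8842 kg/m³, cost = 9.750 $/kg
  aluminum alloy: M = 57.4 kN·m per $
  borosilicate glass: M = 3.47 kN·m per $
  copper: M = 3.14 kN·m per $
  bronze: M = 2.31 kN·m per $
Aluminum alloy has the largest M.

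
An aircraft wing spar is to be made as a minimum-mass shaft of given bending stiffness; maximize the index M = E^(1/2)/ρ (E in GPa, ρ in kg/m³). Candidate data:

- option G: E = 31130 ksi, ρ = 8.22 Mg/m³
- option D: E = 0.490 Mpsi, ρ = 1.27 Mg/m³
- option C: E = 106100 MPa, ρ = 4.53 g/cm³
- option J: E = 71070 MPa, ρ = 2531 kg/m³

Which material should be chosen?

After converting to SI:
  option G: E = 214.6 GPa, ρ = 8220 kg/m³
  option D: E = 3.378 GPa, ρ = 1270 kg/m³
  option C: E = 106.1 GPa, ρ = 4530 kg/m³
  option J: E = 71.07 GPa, ρ = 2531 kg/m³
  option J: M = 3.33×10⁻³
  option C: M = 2.27×10⁻³
  option G: M = 1.78×10⁻³
  option D: M = 1.45×10⁻³
Option J has the largest M.

option J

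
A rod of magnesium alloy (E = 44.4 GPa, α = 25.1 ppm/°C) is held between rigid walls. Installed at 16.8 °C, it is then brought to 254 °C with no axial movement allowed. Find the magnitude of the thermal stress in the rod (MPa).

264 MPa

ΔT = 237.2 K. Constrained thermal stress σ = E·α·ΔT = 44.40×10³ MPa × 25.1×10⁻⁶ × 237.2 = 264 MPa (compressive).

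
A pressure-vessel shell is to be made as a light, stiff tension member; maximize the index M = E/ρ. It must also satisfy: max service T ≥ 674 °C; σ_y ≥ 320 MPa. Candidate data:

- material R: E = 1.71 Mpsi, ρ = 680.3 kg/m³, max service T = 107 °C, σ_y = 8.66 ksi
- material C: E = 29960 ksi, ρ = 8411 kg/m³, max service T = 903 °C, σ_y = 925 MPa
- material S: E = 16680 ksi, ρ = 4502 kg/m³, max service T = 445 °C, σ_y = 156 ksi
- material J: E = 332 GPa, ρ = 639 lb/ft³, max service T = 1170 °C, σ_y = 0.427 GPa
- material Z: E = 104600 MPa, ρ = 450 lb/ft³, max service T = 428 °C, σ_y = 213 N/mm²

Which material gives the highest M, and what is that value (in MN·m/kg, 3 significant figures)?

Screen on constraints: max service T ≥ 674 °C; σ_y ≥ 320 MPa. Survivors: material C, material J.
After converting to SI:
  material C: E = 206.6 GPa, ρ = 8411 kg/m³
  material J: E = 332.0 GPa, ρ = 10240 kg/m³
  material J: M = 32.4 MN·m/kg
  material C: M = 24.6 MN·m/kg
Material J ranks first.

material J, M = 32.4 MN·m/kg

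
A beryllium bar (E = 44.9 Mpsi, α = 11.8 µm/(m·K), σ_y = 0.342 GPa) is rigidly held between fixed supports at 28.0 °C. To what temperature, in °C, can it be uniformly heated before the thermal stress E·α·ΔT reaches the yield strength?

E = 44.9 Mpsi = 309.6 GPa.
σ_y = 0.342 GPa = 342.0 MPa.
E·α·ΔT = 342.0 MPa ⇒ ΔT = 342.0 / (309.6×10³ × 11.8×10⁻⁶) = 93.62 K.
T = 28.0 + 93.62 = 121.6 °C.

122 °C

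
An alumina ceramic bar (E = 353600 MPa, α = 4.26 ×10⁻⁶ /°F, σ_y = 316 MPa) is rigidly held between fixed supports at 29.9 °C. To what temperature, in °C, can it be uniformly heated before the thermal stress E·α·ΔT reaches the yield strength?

146 °C

E = 353600 MPa = 353.6 GPa.
α = 4.26×10⁻⁶/°F × 9/5 = 7.67×10⁻⁶/K.
E·α·ΔT = 316.0 MPa ⇒ ΔT = 316.0 / (353.6×10³ × 7.67×10⁻⁶) = 116.5 K.
T = 29.9 + 116.5 = 146.4 °C.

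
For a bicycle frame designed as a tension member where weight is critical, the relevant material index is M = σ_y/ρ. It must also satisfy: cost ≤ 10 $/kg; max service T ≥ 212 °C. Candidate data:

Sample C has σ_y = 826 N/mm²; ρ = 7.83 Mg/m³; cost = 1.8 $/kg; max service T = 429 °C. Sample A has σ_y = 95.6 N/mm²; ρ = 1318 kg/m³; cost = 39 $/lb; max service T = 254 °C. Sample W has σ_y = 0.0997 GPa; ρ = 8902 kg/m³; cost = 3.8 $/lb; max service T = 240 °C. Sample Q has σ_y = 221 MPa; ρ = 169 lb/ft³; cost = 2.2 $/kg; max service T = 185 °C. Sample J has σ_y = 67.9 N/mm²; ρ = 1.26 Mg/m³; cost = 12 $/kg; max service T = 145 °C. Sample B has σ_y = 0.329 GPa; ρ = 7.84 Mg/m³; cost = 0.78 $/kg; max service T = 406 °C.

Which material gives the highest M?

Screen on constraints: cost ≤ 10 $/kg; max service T ≥ 212 °C. Survivors: sample C, sample W, sample B.
After converting to SI:
  sample C: σ_y = 826.0 MPa, ρ = 7830 kg/m³
  sample W: σ_y = 99.70 MPa, ρ = 8902 kg/m³
  sample B: σ_y = 329.0 MPa, ρ = 7840 kg/m³
  sample C: M = 105 kN·m/kg
  sample B: M = 42.0 kN·m/kg
  sample W: M = 11.2 kN·m/kg
Highest index: sample C.

sample C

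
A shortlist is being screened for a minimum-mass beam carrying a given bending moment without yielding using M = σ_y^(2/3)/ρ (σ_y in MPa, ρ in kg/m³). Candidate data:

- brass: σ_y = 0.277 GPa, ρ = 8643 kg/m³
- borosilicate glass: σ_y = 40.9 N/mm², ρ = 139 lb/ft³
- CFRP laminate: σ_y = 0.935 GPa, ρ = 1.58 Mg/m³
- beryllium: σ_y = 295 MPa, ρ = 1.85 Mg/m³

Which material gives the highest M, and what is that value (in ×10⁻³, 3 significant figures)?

Putting every candidate on a common basis:
  brass: σ_y = 277.0 MPa, ρ = 8643 kg/m³
  borosilicate glass: σ_y = 40.90 MPa, ρ = 2227 kg/m³
  CFRP laminate: σ_y = 935.0 MPa, ρ = 1580 kg/m³
  beryllium: σ_y = 295.0 MPa, ρ = 1850 kg/m³
  CFRP laminate: M = 60.5×10⁻³
  beryllium: M = 24.0×10⁻³
  borosilicate glass: M = 5.33×10⁻³
  brass: M = 4.92×10⁻³
The maximum is for CFRP laminate.

CFRP laminate, M = 60.5×10⁻³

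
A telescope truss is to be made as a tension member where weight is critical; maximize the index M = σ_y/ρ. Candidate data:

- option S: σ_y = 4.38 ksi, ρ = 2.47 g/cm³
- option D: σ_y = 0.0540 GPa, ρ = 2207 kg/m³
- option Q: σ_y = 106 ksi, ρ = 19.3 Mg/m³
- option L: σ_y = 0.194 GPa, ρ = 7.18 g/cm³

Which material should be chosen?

option Q

Convert each candidate to consistent units, then evaluate M:
  option S: σ_y = 30.20 MPa, ρ = 2470 kg/m³
  option D: σ_y = 54.00 MPa, ρ = 2207 kg/m³
  option Q: σ_y = 730.8 MPa, ρ = 19300 kg/m³
  option L: σ_y = 194.0 MPa, ρ = 7180 kg/m³
  option Q: M = 37.9 kN·m/kg
  option L: M = 27.0 kN·m/kg
  option D: M = 24.5 kN·m/kg
  option S: M = 12.2 kN·m/kg
Option Q has the largest M.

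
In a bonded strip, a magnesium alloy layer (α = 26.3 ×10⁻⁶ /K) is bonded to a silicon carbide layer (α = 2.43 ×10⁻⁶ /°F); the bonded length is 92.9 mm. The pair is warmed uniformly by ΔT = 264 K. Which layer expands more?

magnesium alloy

silicon carbide: α = 2.43×10⁻⁶/°F × 9/5 = 4.37×10⁻⁶/K.
α(magnesium alloy) = 26.3×10⁻⁶/K vs α(silicon carbide) = 4.37×10⁻⁶/K.
Higher α expands more for the same ΔT: magnesium alloy.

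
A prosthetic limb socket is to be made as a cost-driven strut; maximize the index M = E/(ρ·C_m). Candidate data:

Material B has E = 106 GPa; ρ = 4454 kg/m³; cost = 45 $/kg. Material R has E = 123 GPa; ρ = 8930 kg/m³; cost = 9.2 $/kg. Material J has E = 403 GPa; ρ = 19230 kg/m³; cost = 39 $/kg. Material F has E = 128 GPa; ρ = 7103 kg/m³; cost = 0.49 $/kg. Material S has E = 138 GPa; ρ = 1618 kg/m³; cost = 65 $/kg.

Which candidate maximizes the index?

material F

Computing M directly (units already consistent):
  material F: M = 36.8 MN·m per $
  material R: M = 1.50 MN·m per $
  material S: M = 1.31 MN·m per $
  material J: M = 0.537 MN·m per $
  material B: M = 0.529 MN·m per $
Material F ranks first.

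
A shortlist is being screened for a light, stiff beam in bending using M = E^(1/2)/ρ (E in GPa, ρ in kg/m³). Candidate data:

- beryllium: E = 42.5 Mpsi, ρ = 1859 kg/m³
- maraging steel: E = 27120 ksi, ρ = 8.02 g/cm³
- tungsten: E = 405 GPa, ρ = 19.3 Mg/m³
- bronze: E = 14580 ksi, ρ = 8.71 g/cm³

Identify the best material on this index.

Putting every candidate on a common basis:
  beryllium: E = 293.0 GPa, ρ = 1859 kg/m³
  maraging steel: E = 187.0 GPa, ρ = 8020 kg/m³
  tungsten: E = 405.0 GPa, ρ = 19300 kg/m³
  bronze: E = 100.5 GPa, ρ = 8710 kg/m³
  beryllium: M = 9.21×10⁻³
  maraging steel: M = 1.71×10⁻³
  bronze: M = 1.15×10⁻³
  tungsten: M = 1.04×10⁻³
Beryllium ranks first.

beryllium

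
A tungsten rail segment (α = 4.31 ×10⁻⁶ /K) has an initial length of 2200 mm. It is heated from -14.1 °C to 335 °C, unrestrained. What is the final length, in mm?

2203.3 mm

ΔT = 335 − (-14.1) = 349.1 K.
ΔL = α·L₀·ΔT = 4.31×10⁻⁶ × 2200 mm × 349.1 K = 3.31 mm.
L = L₀ + ΔL = 2200 + 3.31 = 2203.3 mm.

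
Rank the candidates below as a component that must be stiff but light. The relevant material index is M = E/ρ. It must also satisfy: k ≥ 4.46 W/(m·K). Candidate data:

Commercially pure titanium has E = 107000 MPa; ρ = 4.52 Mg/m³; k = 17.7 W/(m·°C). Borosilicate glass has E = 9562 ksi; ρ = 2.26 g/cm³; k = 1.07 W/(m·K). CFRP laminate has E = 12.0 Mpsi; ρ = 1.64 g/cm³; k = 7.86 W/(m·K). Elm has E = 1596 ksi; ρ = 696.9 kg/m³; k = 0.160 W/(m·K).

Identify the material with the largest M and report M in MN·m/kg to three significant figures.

CFRP laminate, M = 50.4 MN·m/kg

Screen on constraints: k ≥ 4.46 W/(m·K). Survivors: commercially pure titanium, CFRP laminate.
After converting to SI:
  commercially pure titanium: E = 107.0 GPa, ρ = 4520 kg/m³
  CFRP laminate: E = 82.74 GPa, ρ = 1640 kg/m³
  CFRP laminate: M = 50.4 MN·m/kg
  commercially pure titanium: M = 23.7 MN·m/kg
CFRP laminate has the largest M.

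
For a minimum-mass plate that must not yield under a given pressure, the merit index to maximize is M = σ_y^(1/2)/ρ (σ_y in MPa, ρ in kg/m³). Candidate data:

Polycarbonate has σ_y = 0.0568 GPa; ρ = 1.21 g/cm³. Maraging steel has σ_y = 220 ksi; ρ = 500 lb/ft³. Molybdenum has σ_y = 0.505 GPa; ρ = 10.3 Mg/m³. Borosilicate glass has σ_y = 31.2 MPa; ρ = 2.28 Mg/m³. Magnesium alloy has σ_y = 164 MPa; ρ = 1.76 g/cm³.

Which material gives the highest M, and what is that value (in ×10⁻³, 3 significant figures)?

magnesium alloy, M = 7.28×10⁻³

Convert each candidate to consistent units, then evaluate M:
  polycarbonate: σ_y = 56.80 MPa, ρ = 1210 kg/m³
  maraging steel: σ_y = 1517 MPa, ρ = 8009 kg/m³
  molybdenum: σ_y = 505.0 MPa, ρ = 10300 kg/m³
  borosilicate glass: σ_y = 31.20 MPa, ρ = 2280 kg/m³
  magnesium alloy: σ_y = 164.0 MPa, ρ = 1760 kg/m³
  magnesium alloy: M = 7.28×10⁻³
  polycarbonate: M = 6.23×10⁻³
  maraging steel: M = 4.86×10⁻³
  borosilicate glass: M = 2.45×10⁻³
  molybdenum: M = 2.18×10⁻³
Magnesium alloy has the largest M.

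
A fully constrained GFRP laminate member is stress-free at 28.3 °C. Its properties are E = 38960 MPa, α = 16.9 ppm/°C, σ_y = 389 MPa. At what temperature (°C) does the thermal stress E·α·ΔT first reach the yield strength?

E = 38960 MPa = 38.96 GPa.
E·α·ΔT = 389.0 MPa ⇒ ΔT = 389.0 / (38.96×10³ × 16.9×10⁻⁶) = 590.8 K.
T = 28.3 + 590.8 = 619.1 °C.

619 °C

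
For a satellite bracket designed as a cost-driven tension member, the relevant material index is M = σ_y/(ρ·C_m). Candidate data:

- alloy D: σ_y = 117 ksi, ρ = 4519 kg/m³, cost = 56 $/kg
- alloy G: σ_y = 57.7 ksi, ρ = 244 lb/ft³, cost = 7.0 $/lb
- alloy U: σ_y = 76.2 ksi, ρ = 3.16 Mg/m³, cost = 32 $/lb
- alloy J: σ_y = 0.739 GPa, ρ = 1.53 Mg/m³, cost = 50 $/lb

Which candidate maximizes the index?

alloy G

After converting to SI:
  alloy D: σ_y = 806.7 MPa, ρ = 4519 kg/m³, cost = 56.00 $/kg
  alloy G: σ_y = 397.8 MPa, ρ = 3909 kg/m³, cost = 15.43 $/kg
  alloy U: σ_y = 525.4 MPa, ρ = 3160 kg/m³, cost = 70.55 $/kg
  alloy J: σ_y = 739.0 MPa, ρ = 1530 kg/m³, cost = 110.2 $/kg
  alloy G: M = 6.60 kN·m per $
  alloy J: M = 4.38 kN·m per $
  alloy D: M = 3.19 kN·m per $
  alloy U: M = 2.36 kN·m per $
The maximum is for alloy G.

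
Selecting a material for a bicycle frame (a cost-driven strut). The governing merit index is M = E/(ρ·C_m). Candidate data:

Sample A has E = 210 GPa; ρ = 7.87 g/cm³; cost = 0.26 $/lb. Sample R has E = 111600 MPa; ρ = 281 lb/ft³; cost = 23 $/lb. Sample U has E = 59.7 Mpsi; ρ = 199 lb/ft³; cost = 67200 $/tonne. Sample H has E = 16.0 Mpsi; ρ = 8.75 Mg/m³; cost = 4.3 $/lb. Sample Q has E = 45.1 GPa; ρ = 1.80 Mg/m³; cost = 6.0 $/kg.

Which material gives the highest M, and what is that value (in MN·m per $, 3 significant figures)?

sample A, M = 46.6 MN·m per $

Putting every candidate on a common basis:
  sample A: E = 210.0 GPa, ρ = 7870 kg/m³, cost = 0.5732 $/kg
  sample R: E = 111.6 GPa, ρ = 4501 kg/m³, cost = 50.71 $/kg
  sample U: E = 411.6 GPa, ρ = 3188 kg/m³, cost = 67.20 $/kg
  sample H: E = 110.3 GPa, ρ = 8750 kg/m³, cost = 9.480 $/kg
  sample Q: E = 45.10 GPa, ρ = 1800 kg/m³, cost = 6.000 $/kg
  sample A: M = 46.6 MN·m per $
  sample Q: M = 4.18 MN·m per $
  sample U: M = 1.92 MN·m per $
  sample H: M = 1.33 MN·m per $
  sample R: M = 0.489 MN·m per $
Highest index: sample A.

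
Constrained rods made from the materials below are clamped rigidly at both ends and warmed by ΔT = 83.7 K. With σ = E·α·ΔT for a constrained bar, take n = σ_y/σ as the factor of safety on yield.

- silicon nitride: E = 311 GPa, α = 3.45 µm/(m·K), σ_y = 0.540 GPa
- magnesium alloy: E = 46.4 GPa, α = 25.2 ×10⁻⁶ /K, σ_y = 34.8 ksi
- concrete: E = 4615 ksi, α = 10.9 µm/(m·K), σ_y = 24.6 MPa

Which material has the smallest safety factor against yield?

concrete

Per material, after unit conversion:
  silicon nitride: E = 311.0, α = 3.45, σ_y = 540.0 → σ = 89.8 MPa, n = 6.01
  magnesium alloy: E = 46.40, α = 25.2, σ_y = 239.9 → σ = 97.9 MPa, n = 2.45
  concrete: E = 31.82, α = 10.9, σ_y = 24.60 → σ = 29.0 MPa, n = 0.847
Smallest n: concrete with n = 0.847.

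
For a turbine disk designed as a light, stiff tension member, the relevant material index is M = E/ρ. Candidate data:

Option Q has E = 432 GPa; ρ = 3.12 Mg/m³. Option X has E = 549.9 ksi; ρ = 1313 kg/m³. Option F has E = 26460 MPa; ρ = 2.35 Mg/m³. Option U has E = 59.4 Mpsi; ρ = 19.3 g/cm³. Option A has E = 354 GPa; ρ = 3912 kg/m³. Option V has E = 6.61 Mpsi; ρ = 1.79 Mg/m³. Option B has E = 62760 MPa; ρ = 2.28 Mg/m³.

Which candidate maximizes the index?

Convert each candidate to consistent units, then evaluate M:
  option Q: E = 432.0 GPa, ρ = 3120 kg/m³
  option X: E = 3.791 GPa, ρ = 1313 kg/m³
  option F: E = 26.46 GPa, ρ = 2350 kg/m³
  option U: E = 409.5 GPa, ρ = 19300 kg/m³
  option A: E = 354.0 GPa, ρ = 3912 kg/m³
  option V: E = 45.57 GPa, ρ = 1790 kg/m³
  option B: E = 62.76 GPa, ρ = 2280 kg/m³
  option Q: M = 138 MN·m/kg
  option A: M = 90.5 MN·m/kg
  option B: M = 27.5 MN·m/kg
  option V: M = 25.5 MN·m/kg
  option U: M = 21.2 MN·m/kg
  option F: M = 11.3 MN·m/kg
  option X: M = 2.89 MN·m/kg
The maximum is for option Q.

option Q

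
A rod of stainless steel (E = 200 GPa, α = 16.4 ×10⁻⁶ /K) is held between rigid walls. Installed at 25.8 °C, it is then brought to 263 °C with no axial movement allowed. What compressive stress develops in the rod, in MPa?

778 MPa

ΔT = 237.2 K. Constrained thermal stress σ = E·α·ΔT = 200.0×10³ MPa × 16.4×10⁻⁶ × 237.2 = 778 MPa (compressive).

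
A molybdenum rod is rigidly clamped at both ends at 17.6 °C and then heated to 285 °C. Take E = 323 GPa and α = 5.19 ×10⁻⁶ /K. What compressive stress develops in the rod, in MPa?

448 MPa

ΔT = 267.4 K. Constrained thermal stress σ = E·α·ΔT = 323.0×10³ MPa × 5.19×10⁻⁶ × 267.4 = 448 MPa (compressive).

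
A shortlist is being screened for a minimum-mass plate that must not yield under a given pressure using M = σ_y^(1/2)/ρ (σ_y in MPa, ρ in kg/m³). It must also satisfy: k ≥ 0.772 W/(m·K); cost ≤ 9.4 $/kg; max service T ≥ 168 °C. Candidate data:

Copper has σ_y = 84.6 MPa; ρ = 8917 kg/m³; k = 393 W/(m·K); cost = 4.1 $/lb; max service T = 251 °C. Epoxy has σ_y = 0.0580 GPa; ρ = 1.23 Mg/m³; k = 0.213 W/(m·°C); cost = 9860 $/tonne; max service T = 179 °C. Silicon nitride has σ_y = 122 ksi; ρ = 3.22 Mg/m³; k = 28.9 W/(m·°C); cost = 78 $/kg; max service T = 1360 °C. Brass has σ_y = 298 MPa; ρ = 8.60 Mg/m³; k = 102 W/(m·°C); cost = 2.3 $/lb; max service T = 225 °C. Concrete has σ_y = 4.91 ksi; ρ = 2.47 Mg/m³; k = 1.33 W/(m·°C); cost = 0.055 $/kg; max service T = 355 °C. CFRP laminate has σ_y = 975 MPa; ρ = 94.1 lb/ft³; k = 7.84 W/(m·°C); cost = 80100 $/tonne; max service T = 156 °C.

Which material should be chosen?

concrete

Screen on constraints: k ≥ 0.772 W/(m·K); cost ≤ 9.4 $/kg; max service T ≥ 168 °C. Survivors: copper, brass, concrete.
Convert each candidate to consistent units, then evaluate M:
  copper: σ_y = 84.60 MPa, ρ = 8917 kg/m³
  brass: σ_y = 298.0 MPa, ρ = 8600 kg/m³
  concrete: σ_y = 33.85 MPa, ρ = 2470 kg/m³
  concrete: M = 2.36×10⁻³
  brass: M = 2.01×10⁻³
  copper: M = 1.03×10⁻³
The maximum is for concrete.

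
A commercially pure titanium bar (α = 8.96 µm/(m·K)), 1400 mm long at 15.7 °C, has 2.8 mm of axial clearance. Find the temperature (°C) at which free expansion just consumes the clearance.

239 °C

α·L₀·ΔT = 2.8 mm ⇒ ΔT = 2.8 / (8.96×10⁻⁶ × 1400.0) = 223.2 K.
T = 15.7 + 223.2 = 238.9 °C.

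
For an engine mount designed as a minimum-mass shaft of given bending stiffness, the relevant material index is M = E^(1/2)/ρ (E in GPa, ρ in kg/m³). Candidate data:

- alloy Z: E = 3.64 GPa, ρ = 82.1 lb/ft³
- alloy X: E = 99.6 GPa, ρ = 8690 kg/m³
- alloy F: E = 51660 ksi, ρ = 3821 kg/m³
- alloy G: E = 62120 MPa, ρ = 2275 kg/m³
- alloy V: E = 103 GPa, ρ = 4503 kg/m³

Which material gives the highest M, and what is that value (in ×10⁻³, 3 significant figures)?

Putting every candidate on a common basis:
  alloy Z: E = 3.640 GPa, ρ = 1315 kg/m³
  alloy X: E = 99.60 GPa, ρ = 8690 kg/m³
  alloy F: E = 356.2 GPa, ρ = 3821 kg/m³
  alloy G: E = 62.12 GPa, ρ = 2275 kg/m³
  alloy V: E = 103.0 GPa, ρ = 4503 kg/m³
  alloy F: M = 4.94×10⁻³
  alloy G: M = 3.46×10⁻³
  alloy V: M = 2.25×10⁻³
  alloy Z: M = 1.45×10⁻³
  alloy X: M = 1.15×10⁻³
The maximum is for alloy F.

alloy F, M = 4.94×10⁻³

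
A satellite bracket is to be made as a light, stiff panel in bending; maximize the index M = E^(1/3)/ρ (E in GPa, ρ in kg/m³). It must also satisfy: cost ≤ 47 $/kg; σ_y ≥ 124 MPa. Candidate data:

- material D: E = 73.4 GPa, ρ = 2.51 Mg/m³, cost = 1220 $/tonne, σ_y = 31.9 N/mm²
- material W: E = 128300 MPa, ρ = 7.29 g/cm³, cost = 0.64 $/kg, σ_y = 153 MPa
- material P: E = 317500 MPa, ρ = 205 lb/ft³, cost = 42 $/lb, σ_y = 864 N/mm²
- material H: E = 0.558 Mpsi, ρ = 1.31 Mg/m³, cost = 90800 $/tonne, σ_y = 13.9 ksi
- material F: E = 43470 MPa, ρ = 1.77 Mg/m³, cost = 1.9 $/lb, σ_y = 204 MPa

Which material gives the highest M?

Screen on constraints: cost ≤ 47 $/kg; σ_y ≥ 124 MPa. Survivors: material W, material F.
After converting to SI:
  material W: E = 128.3 GPa, ρ = 7290 kg/m³
  material F: E = 43.47 GPa, ρ = 1770 kg/m³
  material F: M = 1.99×10⁻³
  material W: M = 0.692×10⁻³
The maximum is for material F.

material F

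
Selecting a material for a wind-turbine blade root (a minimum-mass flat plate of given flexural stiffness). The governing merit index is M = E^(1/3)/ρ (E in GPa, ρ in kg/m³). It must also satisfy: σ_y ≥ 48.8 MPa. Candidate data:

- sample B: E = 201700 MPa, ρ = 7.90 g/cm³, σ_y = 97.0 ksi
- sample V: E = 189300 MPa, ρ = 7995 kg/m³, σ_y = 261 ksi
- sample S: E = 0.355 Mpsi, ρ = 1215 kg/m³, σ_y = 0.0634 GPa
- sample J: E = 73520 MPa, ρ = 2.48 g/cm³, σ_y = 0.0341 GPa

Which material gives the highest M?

sample S

Screen on constraints: σ_y ≥ 48.8 MPa. Survivors: sample B, sample V, sample S.
After converting to SI:
  sample B: E = 201.7 GPa, ρ = 7900 kg/m³
  sample V: E = 189.3 GPa, ρ = 7995 kg/m³
  sample S: E = 2.448 GPa, ρ = 1215 kg/m³
  sample S: M = 1.11×10⁻³
  sample B: M = 0.742×10⁻³
  sample V: M = 0.718×10⁻³
The maximum is for sample S.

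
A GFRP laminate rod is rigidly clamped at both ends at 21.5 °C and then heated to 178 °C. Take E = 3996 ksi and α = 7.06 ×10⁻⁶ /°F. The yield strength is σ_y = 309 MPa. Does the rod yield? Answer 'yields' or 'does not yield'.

E = 3996 ksi = 27.55 GPa.
α = 7.06×10⁻⁶/°F × 9/5 = 12.7×10⁻⁶/K.
ΔT = 156.5 K. Constrained thermal stress σ = E·α·ΔT = 27.55×10³ MPa × 12.7×10⁻⁶ × 156.5 = 54.8 MPa (compressive).
Compare to σ_y = 309 MPa: σ < σ_y, so it does not yield.

does not yield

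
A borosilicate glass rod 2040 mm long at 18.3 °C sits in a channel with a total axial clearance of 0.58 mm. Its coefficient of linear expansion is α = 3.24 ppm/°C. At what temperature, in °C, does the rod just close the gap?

α·L₀·ΔT = 0.58 mm ⇒ ΔT = 0.58 / (3.24×10⁻⁶ × 2040.0) = 87.75 K.
T = 18.3 + 87.75 = 106.1 °C.

106 °C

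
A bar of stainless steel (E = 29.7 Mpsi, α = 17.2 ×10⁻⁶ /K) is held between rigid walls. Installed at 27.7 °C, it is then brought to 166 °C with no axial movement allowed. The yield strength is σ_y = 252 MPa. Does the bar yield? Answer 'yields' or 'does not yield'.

E = 29.7 Mpsi = 204.8 GPa.
ΔT = 138.3 K. Constrained thermal stress σ = E·α·ΔT = 204.8×10³ MPa × 17.2×10⁻⁶ × 138.3 = 487 MPa (compressive).
Compare to σ_y = 252 MPa: σ ≥ σ_y, so it yields.

yields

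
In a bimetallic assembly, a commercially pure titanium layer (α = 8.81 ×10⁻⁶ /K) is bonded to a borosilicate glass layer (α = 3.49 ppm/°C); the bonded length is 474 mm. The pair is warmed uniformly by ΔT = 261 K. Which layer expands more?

commercially pure titanium

α(commercially pure titanium) = 8.81×10⁻⁶/K vs α(borosilicate glass) = 3.49×10⁻⁶/K.
Higher α expands more for the same ΔT: commercially pure titanium.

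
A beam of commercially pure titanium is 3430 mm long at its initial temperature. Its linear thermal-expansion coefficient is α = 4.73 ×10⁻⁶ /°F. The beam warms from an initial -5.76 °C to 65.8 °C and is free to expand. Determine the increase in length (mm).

Convert α: 4.73×10⁻⁶/°F × (9/5) = 8.51×10⁻⁶/K.
ΔT = 65.8 − (-5.76) = 71.56 K.
ΔL = α·L₀·ΔT = 8.51×10⁻⁶ × 3430 mm × 71.56 K = 2.09 mm.

2.09 mm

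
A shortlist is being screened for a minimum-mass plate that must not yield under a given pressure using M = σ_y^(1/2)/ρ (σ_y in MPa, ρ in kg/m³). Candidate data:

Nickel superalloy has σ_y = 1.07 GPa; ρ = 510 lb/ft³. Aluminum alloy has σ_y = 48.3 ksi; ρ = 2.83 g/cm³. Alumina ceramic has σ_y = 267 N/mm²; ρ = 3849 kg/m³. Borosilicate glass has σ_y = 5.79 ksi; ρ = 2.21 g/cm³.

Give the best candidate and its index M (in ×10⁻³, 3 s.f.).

aluminum alloy, M = 6.45×10⁻³

Convert each candidate to consistent units, then evaluate M:
  nickel superalloy: σ_y = 1070 MPa, ρ = 8169 kg/m³
  aluminum alloy: σ_y = 333.0 MPa, ρ = 2830 kg/m³
  alumina ceramic: σ_y = 267.0 MPa, ρ = 3849 kg/m³
  borosilicate glass: σ_y = 39.92 MPa, ρ = 2210 kg/m³
  aluminum alloy: M = 6.45×10⁻³
  alumina ceramic: M = 4.25×10⁻³
  nickel superalloy: M = 4.00×10⁻³
  borosilicate glass: M = 2.86×10⁻³
Aluminum alloy has the largest M.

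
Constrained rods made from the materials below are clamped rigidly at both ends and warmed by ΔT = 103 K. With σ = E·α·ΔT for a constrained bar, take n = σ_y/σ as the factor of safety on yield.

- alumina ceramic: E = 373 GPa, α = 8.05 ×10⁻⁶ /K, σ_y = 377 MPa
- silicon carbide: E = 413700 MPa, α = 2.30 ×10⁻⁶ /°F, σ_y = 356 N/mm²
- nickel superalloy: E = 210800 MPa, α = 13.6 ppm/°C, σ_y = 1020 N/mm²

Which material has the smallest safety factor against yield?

alumina ceramic

Converting E to GPa, α to ×10⁻⁶/K, σ_y to MPa, then σ and n for each:
  alumina ceramic: E = 373.0, α = 8.05, σ_y = 377.0 → σ = 309 MPa, n = 1.22
  silicon carbide: E = 413.7, α = 4.14, σ_y = 356.0 → σ = 176 MPa, n = 2.02
  nickel superalloy: E = 210.8, α = 13.6, σ_y = 1020 → σ = 295 MPa, n = 3.45
Alumina ceramic has the lowest safety factor, n = 1.22.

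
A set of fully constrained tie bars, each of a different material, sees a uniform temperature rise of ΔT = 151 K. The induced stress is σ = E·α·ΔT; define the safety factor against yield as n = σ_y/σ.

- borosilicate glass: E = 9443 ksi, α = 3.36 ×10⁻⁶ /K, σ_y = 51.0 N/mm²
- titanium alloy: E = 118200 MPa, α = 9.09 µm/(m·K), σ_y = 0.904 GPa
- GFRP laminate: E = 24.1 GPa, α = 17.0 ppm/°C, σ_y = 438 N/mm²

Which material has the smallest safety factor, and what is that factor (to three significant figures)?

borosilicate glass, n = 1.54

In consistent units (E in GPa, α in ×10⁻⁶/K, σ_y in MPa):
  borosilicate glass: E = 65.11, α = 3.36, σ_y = 51.00 → σ = 33.0 MPa, n = 1.54
  titanium alloy: E = 118.2, α = 9.09, σ_y = 904.0 → σ = 162 MPa, n = 5.57
  GFRP laminate: E = 24.10, α = 17.0, σ_y = 438.0 → σ = 61.9 MPa, n = 7.08
Smallest n: borosilicate glass with n = 1.54.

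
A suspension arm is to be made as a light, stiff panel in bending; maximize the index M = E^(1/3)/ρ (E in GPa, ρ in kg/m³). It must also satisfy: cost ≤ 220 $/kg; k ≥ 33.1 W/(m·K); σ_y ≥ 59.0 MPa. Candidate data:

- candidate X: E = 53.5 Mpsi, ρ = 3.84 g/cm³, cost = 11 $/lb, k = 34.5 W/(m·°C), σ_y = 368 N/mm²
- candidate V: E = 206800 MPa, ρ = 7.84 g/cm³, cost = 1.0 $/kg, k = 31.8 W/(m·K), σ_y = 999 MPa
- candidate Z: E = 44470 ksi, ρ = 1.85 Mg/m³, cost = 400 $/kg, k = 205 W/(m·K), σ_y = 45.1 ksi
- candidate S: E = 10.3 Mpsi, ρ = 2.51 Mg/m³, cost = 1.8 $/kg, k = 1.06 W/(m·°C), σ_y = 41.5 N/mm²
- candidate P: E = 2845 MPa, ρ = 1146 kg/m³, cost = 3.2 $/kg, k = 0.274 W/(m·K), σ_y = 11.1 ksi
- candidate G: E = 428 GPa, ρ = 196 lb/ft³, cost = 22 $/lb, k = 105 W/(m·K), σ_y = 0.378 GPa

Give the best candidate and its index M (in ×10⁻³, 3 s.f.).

candidate G, M = 2.40×10⁻³

Screen on constraints: cost ≤ 220 $/kg; k ≥ 33.1 W/(m·K); σ_y ≥ 59.0 MPa. Survivors: candidate X, candidate G.
Convert each candidate to consistent units, then evaluate M:
  candidate X: E = 368.9 GPa, ρ = 3840 kg/m³
  candidate G: E = 428.0 GPa, ρ = 3140 kg/m³
  candidate G: M = 2.40×10⁻³
  candidate X: M = 1.87×10⁻³
Highest index: candidate G.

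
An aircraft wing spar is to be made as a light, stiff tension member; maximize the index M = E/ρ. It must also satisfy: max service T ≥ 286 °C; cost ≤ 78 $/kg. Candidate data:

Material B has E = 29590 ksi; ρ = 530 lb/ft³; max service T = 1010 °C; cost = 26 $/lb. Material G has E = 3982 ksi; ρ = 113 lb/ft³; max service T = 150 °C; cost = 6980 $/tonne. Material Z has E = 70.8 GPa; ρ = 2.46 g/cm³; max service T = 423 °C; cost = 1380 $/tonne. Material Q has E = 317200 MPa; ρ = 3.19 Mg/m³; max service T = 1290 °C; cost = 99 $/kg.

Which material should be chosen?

Screen on constraints: max service T ≥ 286 °C; cost ≤ 78 $/kg. Survivors: material B, material Z.
Putting every candidate on a common basis:
  material B: E = 204.0 GPa, ρ = 8490 kg/m³
  material Z: E = 70.80 GPa, ρ = 2460 kg/m³
  material Z: M = 28.8 MN·m/kg
  material B: M = 24.0 MN·m/kg
Material Z has the largest M.

material Z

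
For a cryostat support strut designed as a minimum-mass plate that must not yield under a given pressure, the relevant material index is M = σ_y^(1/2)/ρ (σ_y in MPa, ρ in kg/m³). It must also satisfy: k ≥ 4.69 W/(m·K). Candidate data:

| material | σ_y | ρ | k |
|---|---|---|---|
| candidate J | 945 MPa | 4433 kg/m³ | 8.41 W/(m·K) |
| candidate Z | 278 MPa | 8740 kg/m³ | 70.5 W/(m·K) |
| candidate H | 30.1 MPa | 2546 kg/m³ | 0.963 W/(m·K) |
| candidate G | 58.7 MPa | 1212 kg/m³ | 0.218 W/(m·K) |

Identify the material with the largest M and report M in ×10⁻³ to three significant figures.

candidate J, M = 6.93×10⁻³

Screen on constraints: k ≥ 4.69 W/(m·K). Survivors: candidate J, candidate Z.
Computing M directly (units already consistent):
  candidate J: M = 6.93×10⁻³
  candidate Z: M = 1.91×10⁻³
Candidate J has the largest M.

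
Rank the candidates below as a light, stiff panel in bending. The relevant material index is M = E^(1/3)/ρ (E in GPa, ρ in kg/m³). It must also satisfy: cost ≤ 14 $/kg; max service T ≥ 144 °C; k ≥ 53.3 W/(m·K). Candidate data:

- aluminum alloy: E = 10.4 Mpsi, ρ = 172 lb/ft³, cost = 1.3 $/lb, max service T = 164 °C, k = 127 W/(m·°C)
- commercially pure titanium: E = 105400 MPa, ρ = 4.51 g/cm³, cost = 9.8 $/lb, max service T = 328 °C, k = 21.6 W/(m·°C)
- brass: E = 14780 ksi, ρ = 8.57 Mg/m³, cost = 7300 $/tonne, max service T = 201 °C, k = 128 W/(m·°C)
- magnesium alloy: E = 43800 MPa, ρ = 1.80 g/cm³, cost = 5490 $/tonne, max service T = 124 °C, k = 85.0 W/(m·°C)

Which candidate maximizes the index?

aluminum alloy

Screen on constraints: cost ≤ 14 $/kg; max service T ≥ 144 °C; k ≥ 53.3 W/(m·K). Survivors: aluminum alloy, brass.
Putting every candidate on a common basis:
  aluminum alloy: E = 71.71 GPa, ρ = 2755 kg/m³
  brass: E = 101.9 GPa, ρ = 8570 kg/m³
  aluminum alloy: M = 1.51×10⁻³
  brass: M = 0.545×10⁻³
Highest index: aluminum alloy.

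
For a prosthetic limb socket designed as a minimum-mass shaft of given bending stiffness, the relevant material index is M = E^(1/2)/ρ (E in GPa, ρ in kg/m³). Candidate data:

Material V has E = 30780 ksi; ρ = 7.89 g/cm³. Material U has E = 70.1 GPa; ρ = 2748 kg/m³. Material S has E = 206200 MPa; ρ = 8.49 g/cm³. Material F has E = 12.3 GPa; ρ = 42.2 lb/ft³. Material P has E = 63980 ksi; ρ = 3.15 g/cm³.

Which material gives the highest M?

Putting every candidate on a common basis:
  material V: E = 212.2 GPa, ρ = 7890 kg/m³
  material U: E = 70.10 GPa, ρ = 2748 kg/m³
  material S: E = 206.2 GPa, ρ = 8490 kg/m³
  material F: E = 12.30 GPa, ρ = 676.0 kg/m³
  material P: E = 441.1 GPa, ρ = 3150 kg/m³
  material P: M = 6.67×10⁻³
  material F: M = 5.19×10⁻³
  material U: M = 3.05×10⁻³
  material V: M = 1.85×10⁻³
  material S: M = 1.69×10⁻³
Material P ranks first.

material P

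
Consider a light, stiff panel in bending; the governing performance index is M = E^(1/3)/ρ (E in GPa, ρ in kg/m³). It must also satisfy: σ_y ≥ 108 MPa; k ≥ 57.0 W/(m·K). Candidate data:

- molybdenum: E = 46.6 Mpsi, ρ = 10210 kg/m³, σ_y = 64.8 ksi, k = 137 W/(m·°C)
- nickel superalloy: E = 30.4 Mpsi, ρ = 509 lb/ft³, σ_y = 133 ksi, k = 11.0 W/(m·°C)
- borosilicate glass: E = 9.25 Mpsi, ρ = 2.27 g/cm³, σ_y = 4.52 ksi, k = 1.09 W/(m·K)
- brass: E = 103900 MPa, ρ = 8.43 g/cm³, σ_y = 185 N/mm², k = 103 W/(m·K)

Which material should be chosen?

Screen on constraints: σ_y ≥ 108 MPa; k ≥ 57.0 W/(m·K). Survivors: molybdenum, brass.
Putting every candidate on a common basis:
  molybdenum: E = 321.3 GPa, ρ = 10210 kg/m³
  brass: E = 103.9 GPa, ρ = 8430 kg/m³
  molybdenum: M = 0.671×10⁻³
  brass: M = 0.558×10⁻³
Highest index: molybdenum.

molybdenum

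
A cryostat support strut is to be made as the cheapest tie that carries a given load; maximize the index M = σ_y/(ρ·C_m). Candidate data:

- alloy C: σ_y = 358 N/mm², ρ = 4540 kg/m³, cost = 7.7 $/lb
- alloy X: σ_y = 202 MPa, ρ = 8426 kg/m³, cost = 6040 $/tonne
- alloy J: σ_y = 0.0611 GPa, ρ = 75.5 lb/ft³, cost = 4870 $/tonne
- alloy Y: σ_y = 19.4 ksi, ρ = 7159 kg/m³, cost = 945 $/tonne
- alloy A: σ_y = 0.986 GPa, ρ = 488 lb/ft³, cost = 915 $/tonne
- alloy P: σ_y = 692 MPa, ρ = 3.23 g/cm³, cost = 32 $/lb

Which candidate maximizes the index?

After converting to SI:
  alloy C: σ_y = 358.0 MPa, ρ = 4540 kg/m³, cost = 16.98 $/kg
  alloy X: σ_y = 202.0 MPa, ρ = 8426 kg/m³, cost = 6.040 $/kg
  alloy J: σ_y = 61.10 MPa, ρ = 1209 kg/m³, cost = 4.870 $/kg
  alloy Y: σ_y = 133.8 MPa, ρ = 7159 kg/m³, cost = 0.9450 $/kg
  alloy A: σ_y = 986.0 MPa, ρ = 7817 kg/m³, cost = 0.9150 $/kg
  alloy P: σ_y = 692.0 MPa, ρ = 3230 kg/m³, cost = 70.55 $/kg
  alloy A: M = 138 kN·m per $
  alloy Y: M = 19.8 kN·m per $
  alloy J: M = 10.4 kN·m per $
  alloy C: M = 4.65 kN·m per $
  alloy X: M = 3.97 kN·m per $
  alloy P: M = 3.04 kN·m per $
The maximum is for alloy A.

alloy A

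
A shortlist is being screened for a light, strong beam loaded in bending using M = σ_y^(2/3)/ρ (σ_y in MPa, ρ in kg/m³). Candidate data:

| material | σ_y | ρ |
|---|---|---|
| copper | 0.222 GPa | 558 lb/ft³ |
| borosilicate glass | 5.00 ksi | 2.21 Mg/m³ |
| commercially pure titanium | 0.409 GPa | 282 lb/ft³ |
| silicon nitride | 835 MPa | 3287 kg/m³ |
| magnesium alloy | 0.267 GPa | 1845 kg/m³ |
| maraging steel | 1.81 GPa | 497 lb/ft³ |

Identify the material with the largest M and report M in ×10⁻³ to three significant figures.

silicon nitride, M = 27.0×10⁻³

Normalizing units and computing the index:
  copper: σ_y = 222.0 MPa, ρ = 8938 kg/m³
  borosilicate glass: σ_y = 34.47 MPa, ρ = 2210 kg/m³
  commercially pure titanium: σ_y = 409.0 MPa, ρ = 4517 kg/m³
  silicon nitride: σ_y = 835.0 MPa, ρ = 3287 kg/m³
  magnesium alloy: σ_y = 267.0 MPa, ρ = 1845 kg/m³
  maraging steel: σ_y = 1810 MPa, ρ = 7961 kg/m³
  silicon nitride: M = 27.0×10⁻³
  magnesium alloy: M = 22.5×10⁻³
  maraging steel: M = 18.7×10⁻³
  commercially pure titanium: M = 12.2×10⁻³
  borosilicate glass: M = 4.79×10⁻³
  copper: M = 4.10×10⁻³
The maximum is for silicon nitride.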